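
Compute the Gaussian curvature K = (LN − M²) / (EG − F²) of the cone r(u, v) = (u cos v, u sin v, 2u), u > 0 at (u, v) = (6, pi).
K = 0

Coefficients of the first fundamental form: E = 5, F = 0, G = u^2.
Coefficients of the second fundamental form: L = 0, M = 0, N = 2*sqrt(5)*u^2/(5*Abs(u)).
Assemble K = (LN − M²)/(EG − F²) = 0. At (u, v) = (6, pi): K = 0.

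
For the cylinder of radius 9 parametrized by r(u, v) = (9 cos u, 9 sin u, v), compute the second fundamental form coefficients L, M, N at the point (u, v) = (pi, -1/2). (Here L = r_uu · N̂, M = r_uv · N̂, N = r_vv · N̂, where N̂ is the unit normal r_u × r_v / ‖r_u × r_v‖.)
L = -9;  M = 0;  N = 0

Compute the unit normal N̂(u, v) = (cos(u), sin(u), 0), and the second partials r_uu, r_uv, r_vv. Take dot products:
  L(u, v) = r_uu · N̂ = -9,
  M(u, v) = r_uv · N̂ = 0,
  N(u, v) = r_vv · N̂ = 0.
Evaluating at (u, v) = (pi, -1/2):
  L = -9, M = 0, N = 0.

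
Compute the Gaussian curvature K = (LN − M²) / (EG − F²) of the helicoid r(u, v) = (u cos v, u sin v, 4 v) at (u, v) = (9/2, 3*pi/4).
K = -256/21025

Coefficients of the first fundamental form: E = 1, F = 0, G = u^2 + 16.
Coefficients of the second fundamental form: L = 0, M = -4/sqrt(u^2 + 16), N = 0.
Assemble K = (LN − M²)/(EG − F²) = -16/(u^2 + 16)^2. At (u, v) = (9/2, 3*pi/4): K = -256/21025.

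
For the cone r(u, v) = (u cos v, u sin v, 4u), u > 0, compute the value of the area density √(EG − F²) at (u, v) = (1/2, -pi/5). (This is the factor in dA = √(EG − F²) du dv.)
√(EG − F²)|_{(1/2, -pi/5)} = sqrt(17)/2

E = 17, F = 0, G = u^2, so EG − F² = 17*u^2. Taking the positive square root: √(EG − F²) = sqrt(17)*Abs(u). At (u, v) = (1/2, -pi/5): sqrt(17)/2.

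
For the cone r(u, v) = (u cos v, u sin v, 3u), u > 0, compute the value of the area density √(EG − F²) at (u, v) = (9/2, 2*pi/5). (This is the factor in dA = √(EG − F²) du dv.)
√(EG − F²)|_{(9/2, 2*pi/5)} = 9*sqrt(10)/2

E = 10, F = 0, G = u^2, so EG − F² = 10*u^2. Taking the positive square root: √(EG − F²) = sqrt(10)*Abs(u). At (u, v) = (9/2, 2*pi/5): 9*sqrt(10)/2.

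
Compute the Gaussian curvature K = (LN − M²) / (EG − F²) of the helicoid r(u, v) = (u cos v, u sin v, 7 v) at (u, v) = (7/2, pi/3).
K = -16/1225

Coefficients of the first fundamental form: E = 1, F = 0, G = u^2 + 49.
Coefficients of the second fundamental form: L = 0, M = -7/sqrt(u^2 + 49), N = 0.
Assemble K = (LN − M²)/(EG − F²) = -49/(u^2 + 49)^2. At (u, v) = (7/2, pi/3): K = -16/1225.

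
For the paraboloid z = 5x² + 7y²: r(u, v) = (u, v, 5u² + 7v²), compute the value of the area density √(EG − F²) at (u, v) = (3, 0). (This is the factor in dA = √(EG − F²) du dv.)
√(EG − F²)|_{(3, 0)} = sqrt(901)

E = 100*u^2 + 1, F = 140*u*v, G = 196*v^2 + 1, so EG − F² = 100*u^2 + 196*v^2 + 1. Taking the positive square root: √(EG − F²) = sqrt(100*u^2 + 196*v^2 + 1). At (u, v) = (3, 0): sqrt(901).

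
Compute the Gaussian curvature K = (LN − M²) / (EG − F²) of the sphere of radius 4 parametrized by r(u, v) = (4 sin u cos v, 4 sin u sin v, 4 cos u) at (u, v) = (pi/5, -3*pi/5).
K = 1/16

Coefficients of the first fundamental form: E = 16, F = 0, G = 16*sin(u)^2.
Coefficients of the second fundamental form: L = -4*sin(u)/Abs(sin(u)), M = 0, N = -4*sin(u)^3/Abs(sin(u)).
Assemble K = (LN − M²)/(EG − F²) = 1/16. At (u, v) = (pi/5, -3*pi/5): K = 1/16.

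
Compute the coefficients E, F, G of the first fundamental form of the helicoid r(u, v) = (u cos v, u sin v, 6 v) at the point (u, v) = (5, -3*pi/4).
E = 1;  F = 0;  G = 61

Partials: r_u = (cos(v), sin(v), 0), r_v = (-u*sin(v), u*cos(v), 6). As functions of (u, v):
  E = r_u · r_u = 1,
  F = r_u · r_v = 0,
  G = r_v · r_v = u^2 + 36.
Evaluating at (u, v) = (5, -3*pi/4): E = 1, F = 0, G = 61.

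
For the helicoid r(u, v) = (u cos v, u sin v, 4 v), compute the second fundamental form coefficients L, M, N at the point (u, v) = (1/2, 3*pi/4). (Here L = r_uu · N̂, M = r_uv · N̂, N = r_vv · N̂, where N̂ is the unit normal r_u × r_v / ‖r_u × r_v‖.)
L = 0;  M = -8*sqrt(65)/65;  N = 0

Compute the unit normal N̂(u, v) = (4*sin(v)/sqrt(u^2 + 16), -4*cos(v)/sqrt(u^2 + 16), u/sqrt(u^2 + 16)), and the second partials r_uu, r_uv, r_vv. Take dot products:
  L(u, v) = r_uu · N̂ = 0,
  M(u, v) = r_uv · N̂ = -4/sqrt(u^2 + 16),
  N(u, v) = r_vv · N̂ = 0.
Evaluating at (u, v) = (1/2, 3*pi/4):
  L = 0, M = -8*sqrt(65)/65, N = 0.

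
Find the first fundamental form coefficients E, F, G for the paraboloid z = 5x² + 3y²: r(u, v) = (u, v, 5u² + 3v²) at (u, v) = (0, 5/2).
E = 1;  F = 0;  G = 226

Partials: r_u = (1, 0, 10*u), r_v = (0, 1, 6*v). As functions of (u, v):
  E = r_u · r_u = 100*u^2 + 1,
  F = r_u · r_v = 60*u*v,
  G = r_v · r_v = 36*v^2 + 1.
Evaluating at (u, v) = (0, 5/2): E = 1, F = 0, G = 226.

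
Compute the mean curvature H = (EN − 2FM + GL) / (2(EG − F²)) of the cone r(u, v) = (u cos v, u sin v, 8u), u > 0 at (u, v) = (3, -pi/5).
H = 4*sqrt(65)/195

With E = 65, F = 0, G = u^2, L = 0, M = 0, N = 8*sqrt(65)*u^2/(65*Abs(u)), assemble
  H = (EN − 2FM + GL) / (2(EG − F²)) = 4*sqrt(65)/(65*Abs(u)).
At (u, v) = (3, -pi/5): H = 4*sqrt(65)/195.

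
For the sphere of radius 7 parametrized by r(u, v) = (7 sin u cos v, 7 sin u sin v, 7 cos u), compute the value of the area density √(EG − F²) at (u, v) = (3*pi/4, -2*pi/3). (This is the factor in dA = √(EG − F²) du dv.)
√(EG − F²)|_{(3*pi/4, -2*pi/3)} = 49*sqrt(2)/2

E = 49, F = 0, G = 49*sin(u)^2, so EG − F² = 2401*sin(u)^2. Taking the positive square root: √(EG − F²) = 49*Abs(sin(u)). At (u, v) = (3*pi/4, -2*pi/3): 49*sqrt(2)/2.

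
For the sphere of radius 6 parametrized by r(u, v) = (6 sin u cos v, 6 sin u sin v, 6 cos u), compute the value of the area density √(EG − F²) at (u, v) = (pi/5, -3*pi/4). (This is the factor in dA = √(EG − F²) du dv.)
√(EG − F²)|_{(pi/5, -3*pi/4)} = 9*sqrt(10 - 2*sqrt(5))

E = 36, F = 0, G = 36*sin(u)^2, so EG − F² = 1296*sin(u)^2. Taking the positive square root: √(EG − F²) = 36*Abs(sin(u)). At (u, v) = (pi/5, -3*pi/4): 9*sqrt(10 - 2*sqrt(5)).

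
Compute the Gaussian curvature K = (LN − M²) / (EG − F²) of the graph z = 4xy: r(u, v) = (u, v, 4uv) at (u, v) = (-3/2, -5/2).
K = -16/18769

Coefficients of the first fundamental form: E = 16*v^2 + 1, F = 16*u*v, G = 16*u^2 + 1.
Coefficients of the second fundamental form: L = 0, M = 4/sqrt(16*u^2 + 16*v^2 + 1), N = 0.
Assemble K = (LN − M²)/(EG − F²) = -16/(256*u^4 + 512*u^2*v^2 + 32*u^2 + 256*v^4 + 32*v^2 + 1). At (u, v) = (-3/2, -5/2): K = -16/18769.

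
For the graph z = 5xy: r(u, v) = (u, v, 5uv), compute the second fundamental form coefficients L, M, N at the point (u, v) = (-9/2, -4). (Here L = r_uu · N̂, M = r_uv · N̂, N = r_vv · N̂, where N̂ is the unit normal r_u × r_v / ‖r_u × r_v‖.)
L = 0;  M = 10*sqrt(3629)/3629;  N = 0

Compute the unit normal N̂(u, v) = (-5*v/sqrt(25*u^2 + 25*v^2 + 1), -5*u/sqrt(25*u^2 + 25*v^2 + 1), 1/sqrt(25*u^2 + 25*v^2 + 1)), and the second partials r_uu, r_uv, r_vv. Take dot products:
  L(u, v) = r_uu · N̂ = 0,
  M(u, v) = r_uv · N̂ = 5/sqrt(25*u^2 + 25*v^2 + 1),
  N(u, v) = r_vv · N̂ = 0.
Evaluating at (u, v) = (-9/2, -4):
  L = 0, M = 10*sqrt(3629)/3629, N = 0.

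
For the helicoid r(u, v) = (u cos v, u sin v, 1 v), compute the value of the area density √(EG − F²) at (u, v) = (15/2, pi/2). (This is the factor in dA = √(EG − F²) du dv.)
√(EG − F²)|_{(15/2, pi/2)} = sqrt(229)/2

E = 1, F = 0, G = u^2 + 1, so EG − F² = u^2 + 1. Taking the positive square root: √(EG − F²) = sqrt(u^2 + 1). At (u, v) = (15/2, pi/2): sqrt(229)/2.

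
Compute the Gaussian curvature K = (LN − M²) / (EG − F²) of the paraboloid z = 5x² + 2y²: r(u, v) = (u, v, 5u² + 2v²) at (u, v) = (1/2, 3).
K = 2/1445

Coefficients of the first fundamental form: E = 100*u^2 + 1, F = 40*u*v, G = 16*v^2 + 1.
Coefficients of the second fundamental form: L = 10/sqrt(100*u^2 + 16*v^2 + 1), M = 0, N = 4/sqrt(100*u^2 + 16*v^2 + 1).
Assemble K = (LN − M²)/(EG − F²) = 40/(10000*u^4 + 3200*u^2*v^2 + 200*u^2 + 256*v^4 + 32*v^2 + 1). At (u, v) = (1/2, 3): K = 2/1445.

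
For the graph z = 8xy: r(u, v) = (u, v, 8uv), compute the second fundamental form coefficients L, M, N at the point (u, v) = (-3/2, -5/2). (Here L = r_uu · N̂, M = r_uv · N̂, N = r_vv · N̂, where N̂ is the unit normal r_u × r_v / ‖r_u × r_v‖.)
L = 0;  M = 8*sqrt(545)/545;  N = 0

Compute the unit normal N̂(u, v) = (-8*v/sqrt(64*u^2 + 64*v^2 + 1), -8*u/sqrt(64*u^2 + 64*v^2 + 1), 1/sqrt(64*u^2 + 64*v^2 + 1)), and the second partials r_uu, r_uv, r_vv. Take dot products:
  L(u, v) = r_uu · N̂ = 0,
  M(u, v) = r_uv · N̂ = 8/sqrt(64*u^2 + 64*v^2 + 1),
  N(u, v) = r_vv · N̂ = 0.
Evaluating at (u, v) = (-3/2, -5/2):
  L = 0, M = 8*sqrt(545)/545, N = 0.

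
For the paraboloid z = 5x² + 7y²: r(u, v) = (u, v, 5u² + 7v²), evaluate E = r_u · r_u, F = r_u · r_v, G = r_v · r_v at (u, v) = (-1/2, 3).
E = 26;  F = -210;  G = 1765

Partials: r_u = (1, 0, 10*u), r_v = (0, 1, 14*v). As functions of (u, v):
  E = r_u · r_u = 100*u^2 + 1,
  F = r_u · r_v = 140*u*v,
  G = r_v · r_v = 196*v^2 + 1.
Evaluating at (u, v) = (-1/2, 3): E = 26, F = -210, G = 1765.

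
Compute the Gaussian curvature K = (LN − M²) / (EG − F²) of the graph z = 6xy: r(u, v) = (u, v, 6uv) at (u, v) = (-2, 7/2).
K = -9/85849

Coefficients of the first fundamental form: E = 36*v^2 + 1, F = 36*u*v, G = 36*u^2 + 1.
Coefficients of the second fundamental form: L = 0, M = 6/sqrt(36*u^2 + 36*v^2 + 1), N = 0.
Assemble K = (LN − M²)/(EG − F²) = -36/(1296*u^4 + 2592*u^2*v^2 + 72*u^2 + 1296*v^4 + 72*v^2 + 1). At (u, v) = (-2, 7/2): K = -9/85849.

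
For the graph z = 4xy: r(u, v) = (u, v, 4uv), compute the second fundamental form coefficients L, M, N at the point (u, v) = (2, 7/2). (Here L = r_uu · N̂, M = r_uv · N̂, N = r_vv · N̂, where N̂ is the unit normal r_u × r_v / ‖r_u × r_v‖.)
L = 0;  M = 4*sqrt(29)/87;  N = 0

Compute the unit normal N̂(u, v) = (-4*v/sqrt(16*u^2 + 16*v^2 + 1), -4*u/sqrt(16*u^2 + 16*v^2 + 1), 1/sqrt(16*u^2 + 16*v^2 + 1)), and the second partials r_uu, r_uv, r_vv. Take dot products:
  L(u, v) = r_uu · N̂ = 0,
  M(u, v) = r_uv · N̂ = 4/sqrt(16*u^2 + 16*v^2 + 1),
  N(u, v) = r_vv · N̂ = 0.
Evaluating at (u, v) = (2, 7/2):
  L = 0, M = 4*sqrt(29)/87, N = 0.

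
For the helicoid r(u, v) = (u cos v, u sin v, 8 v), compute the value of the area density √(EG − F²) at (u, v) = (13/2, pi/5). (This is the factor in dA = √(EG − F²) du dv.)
√(EG − F²)|_{(13/2, pi/5)} = 5*sqrt(17)/2

E = 1, F = 0, G = u^2 + 64, so EG − F² = u^2 + 64. Taking the positive square root: √(EG − F²) = sqrt(u^2 + 64). At (u, v) = (13/2, pi/5): 5*sqrt(17)/2.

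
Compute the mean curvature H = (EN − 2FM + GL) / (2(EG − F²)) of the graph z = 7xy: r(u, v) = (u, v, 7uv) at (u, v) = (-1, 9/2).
H = 12348*sqrt(4169)/17380561

With E = 49*v^2 + 1, F = 49*u*v, G = 49*u^2 + 1, L = 0, M = 7/sqrt(49*u^2 + 49*v^2 + 1), N = 0, assemble
  H = (EN − 2FM + GL) / (2(EG − F²)) = -343*u*v/(49*u^2 + 49*v^2 + 1)^(3/2).
At (u, v) = (-1, 9/2): H = 12348*sqrt(4169)/17380561.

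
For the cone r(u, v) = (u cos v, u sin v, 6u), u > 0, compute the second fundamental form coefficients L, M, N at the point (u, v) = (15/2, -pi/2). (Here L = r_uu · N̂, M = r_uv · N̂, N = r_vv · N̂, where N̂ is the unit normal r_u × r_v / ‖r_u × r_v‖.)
L = 0;  M = 0;  N = 45*sqrt(37)/37

Compute the unit normal N̂(u, v) = (-6*sqrt(37)*u*cos(v)/(37*Abs(u)), -6*sqrt(37)*u*sin(v)/(37*Abs(u)), sqrt(37)*u/(37*Abs(u))), and the second partials r_uu, r_uv, r_vv. Take dot products:
  L(u, v) = r_uu · N̂ = 0,
  M(u, v) = r_uv · N̂ = 0,
  N(u, v) = r_vv · N̂ = 6*sqrt(37)*u^2/(37*Abs(u)).
Evaluating at (u, v) = (15/2, -pi/2):
  L = 0, M = 0, N = 45*sqrt(37)/37.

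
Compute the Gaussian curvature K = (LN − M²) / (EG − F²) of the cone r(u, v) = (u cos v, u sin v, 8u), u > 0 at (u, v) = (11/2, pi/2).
K = 0

Coefficients of the first fundamental form: E = 65, F = 0, G = u^2.
Coefficients of the second fundamental form: L = 0, M = 0, N = 8*sqrt(65)*u^2/(65*Abs(u)).
Assemble K = (LN − M²)/(EG − F²) = 0. At (u, v) = (11/2, pi/2): K = 0.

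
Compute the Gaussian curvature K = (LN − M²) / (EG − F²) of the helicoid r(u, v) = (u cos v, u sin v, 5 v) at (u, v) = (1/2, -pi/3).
K = -400/10201

Coefficients of the first fundamental form: E = 1, F = 0, G = u^2 + 25.
Coefficients of the second fundamental form: L = 0, M = -5/sqrt(u^2 + 25), N = 0.
Assemble K = (LN − M²)/(EG − F²) = -25/(u^2 + 25)^2. At (u, v) = (1/2, -pi/3): K = -400/10201.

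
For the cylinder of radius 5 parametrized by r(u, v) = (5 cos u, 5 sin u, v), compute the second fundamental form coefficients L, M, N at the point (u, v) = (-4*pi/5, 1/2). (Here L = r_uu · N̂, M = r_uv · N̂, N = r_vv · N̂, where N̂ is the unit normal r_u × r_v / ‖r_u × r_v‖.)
L = -5;  M = 0;  N = 0

Compute the unit normal N̂(u, v) = (cos(u), sin(u), 0), and the second partials r_uu, r_uv, r_vv. Take dot products:
  L(u, v) = r_uu · N̂ = -5,
  M(u, v) = r_uv · N̂ = 0,
  N(u, v) = r_vv · N̂ = 0.
Evaluating at (u, v) = (-4*pi/5, 1/2):
  L = -5, M = 0, N = 0.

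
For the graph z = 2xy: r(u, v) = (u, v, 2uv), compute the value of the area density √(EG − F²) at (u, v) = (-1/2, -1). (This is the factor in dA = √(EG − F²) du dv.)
√(EG − F²)|_{(-1/2, -1)} = sqrt(6)

E = 4*v^2 + 1, F = 4*u*v, G = 4*u^2 + 1, so EG − F² = 4*u^2 + 4*v^2 + 1. Taking the positive square root: √(EG − F²) = sqrt(4*u^2 + 4*v^2 + 1). At (u, v) = (-1/2, -1): sqrt(6).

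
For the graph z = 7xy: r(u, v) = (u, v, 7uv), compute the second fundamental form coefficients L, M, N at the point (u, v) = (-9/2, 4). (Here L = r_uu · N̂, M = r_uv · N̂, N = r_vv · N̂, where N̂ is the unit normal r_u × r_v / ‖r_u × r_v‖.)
L = 0;  M = 14*sqrt(7109)/7109;  N = 0

Compute the unit normal N̂(u, v) = (-7*v/sqrt(49*u^2 + 49*v^2 + 1), -7*u/sqrt(49*u^2 + 49*v^2 + 1), 1/sqrt(49*u^2 + 49*v^2 + 1)), and the second partials r_uu, r_uv, r_vv. Take dot products:
  L(u, v) = r_uu · N̂ = 0,
  M(u, v) = r_uv · N̂ = 7/sqrt(49*u^2 + 49*v^2 + 1),
  N(u, v) = r_vv · N̂ = 0.
Evaluating at (u, v) = (-9/2, 4):
  L = 0, M = 14*sqrt(7109)/7109, N = 0.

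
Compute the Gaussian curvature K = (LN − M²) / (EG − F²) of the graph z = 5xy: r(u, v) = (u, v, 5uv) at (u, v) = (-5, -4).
K = -25/1052676

Coefficients of the first fundamental form: E = 25*v^2 + 1, F = 25*u*v, G = 25*u^2 + 1.
Coefficients of the second fundamental form: L = 0, M = 5/sqrt(25*u^2 + 25*v^2 + 1), N = 0.
Assemble K = (LN − M²)/(EG − F²) = -25/(625*u^4 + 1250*u^2*v^2 + 50*u^2 + 625*v^4 + 50*v^2 + 1). At (u, v) = (-5, -4): K = -25/1052676.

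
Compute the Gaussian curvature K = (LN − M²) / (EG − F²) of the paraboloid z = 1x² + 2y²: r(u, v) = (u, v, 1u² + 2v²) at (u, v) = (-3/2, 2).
K = 2/1369

Coefficients of the first fundamental form: E = 4*u^2 + 1, F = 8*u*v, G = 16*v^2 + 1.
Coefficients of the second fundamental form: L = 2/sqrt(4*u^2 + 16*v^2 + 1), M = 0, N = 4/sqrt(4*u^2 + 16*v^2 + 1).
Assemble K = (LN − M²)/(EG − F²) = 8/(16*u^4 + 128*u^2*v^2 + 8*u^2 + 256*v^4 + 32*v^2 + 1). At (u, v) = (-3/2, 2): K = 2/1369.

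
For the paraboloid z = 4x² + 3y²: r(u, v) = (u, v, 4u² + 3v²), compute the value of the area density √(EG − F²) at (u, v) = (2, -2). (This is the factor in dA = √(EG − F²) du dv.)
√(EG − F²)|_{(2, -2)} = sqrt(401)

E = 64*u^2 + 1, F = 48*u*v, G = 36*v^2 + 1, so EG − F² = 64*u^2 + 36*v^2 + 1. Taking the positive square root: √(EG − F²) = sqrt(64*u^2 + 36*v^2 + 1). At (u, v) = (2, -2): sqrt(401).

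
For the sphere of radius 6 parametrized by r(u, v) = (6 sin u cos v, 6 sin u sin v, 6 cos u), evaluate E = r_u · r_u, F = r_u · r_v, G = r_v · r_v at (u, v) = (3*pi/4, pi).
E = 36;  F = 0;  G = 18

Partials: r_u = (6*cos(u)*cos(v), 6*sin(v)*cos(u), -6*sin(u)), r_v = (-6*sin(u)*sin(v), 6*sin(u)*cos(v), 0). As functions of (u, v):
  E = r_u · r_u = 36,
  F = r_u · r_v = 0,
  G = r_v · r_v = 36*sin(u)^2.
Evaluating at (u, v) = (3*pi/4, pi): E = 36, F = 0, G = 18.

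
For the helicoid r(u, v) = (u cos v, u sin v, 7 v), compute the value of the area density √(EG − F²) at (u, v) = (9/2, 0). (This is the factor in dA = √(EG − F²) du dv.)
√(EG − F²)|_{(9/2, 0)} = sqrt(277)/2

E = 1, F = 0, G = u^2 + 49, so EG − F² = u^2 + 49. Taking the positive square root: √(EG − F²) = sqrt(u^2 + 49). At (u, v) = (9/2, 0): sqrt(277)/2.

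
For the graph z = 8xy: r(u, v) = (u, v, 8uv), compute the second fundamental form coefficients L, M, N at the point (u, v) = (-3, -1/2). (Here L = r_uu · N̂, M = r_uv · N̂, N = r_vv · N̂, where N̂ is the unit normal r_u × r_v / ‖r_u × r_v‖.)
L = 0;  M = 8*sqrt(593)/593;  N = 0

Compute the unit normal N̂(u, v) = (-8*v/sqrt(64*u^2 + 64*v^2 + 1), -8*u/sqrt(64*u^2 + 64*v^2 + 1), 1/sqrt(64*u^2 + 64*v^2 + 1)), and the second partials r_uu, r_uv, r_vv. Take dot products:
  L(u, v) = r_uu · N̂ = 0,
  M(u, v) = r_uv · N̂ = 8/sqrt(64*u^2 + 64*v^2 + 1),
  N(u, v) = r_vv · N̂ = 0.
Evaluating at (u, v) = (-3, -1/2):
  L = 0, M = 8*sqrt(593)/593, N = 0.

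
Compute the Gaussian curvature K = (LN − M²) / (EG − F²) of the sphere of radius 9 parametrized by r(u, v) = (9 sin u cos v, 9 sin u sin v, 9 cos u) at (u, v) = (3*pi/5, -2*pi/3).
K = 1/81

Coefficients of the first fundamental form: E = 81, F = 0, G = 81*sin(u)^2.
Coefficients of the second fundamental form: L = -9*sin(u)/Abs(sin(u)), M = 0, N = -9*sin(u)^3/Abs(sin(u)).
Assemble K = (LN − M²)/(EG − F²) = 1/81. At (u, v) = (3*pi/5, -2*pi/3): K = 1/81.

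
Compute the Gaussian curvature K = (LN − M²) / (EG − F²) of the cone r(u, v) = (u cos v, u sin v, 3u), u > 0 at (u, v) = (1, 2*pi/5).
K = 0

Coefficients of the first fundamental form: E = 10, F = 0, G = u^2.
Coefficients of the second fundamental form: L = 0, M = 0, N = 3*sqrt(10)*u^2/(10*Abs(u)).
Assemble K = (LN − M²)/(EG − F²) = 0. At (u, v) = (1, 2*pi/5): K = 0.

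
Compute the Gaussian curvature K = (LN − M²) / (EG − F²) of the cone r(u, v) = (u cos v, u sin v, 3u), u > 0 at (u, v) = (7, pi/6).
K = 0

Coefficients of the first fundamental form: E = 10, F = 0, G = u^2.
Coefficients of the second fundamental form: L = 0, M = 0, N = 3*sqrt(10)*u^2/(10*Abs(u)).
Assemble K = (LN − M²)/(EG − F²) = 0. At (u, v) = (7, pi/6): K = 0.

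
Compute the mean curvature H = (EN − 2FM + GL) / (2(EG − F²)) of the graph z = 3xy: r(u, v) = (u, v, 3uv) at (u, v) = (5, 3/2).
H = -324*sqrt(985)/194045

With E = 9*v^2 + 1, F = 9*u*v, G = 9*u^2 + 1, L = 0, M = 3/sqrt(9*u^2 + 9*v^2 + 1), N = 0, assemble
  H = (EN − 2FM + GL) / (2(EG − F²)) = -27*u*v/(9*u^2 + 9*v^2 + 1)^(3/2).
At (u, v) = (5, 3/2): H = -324*sqrt(985)/194045.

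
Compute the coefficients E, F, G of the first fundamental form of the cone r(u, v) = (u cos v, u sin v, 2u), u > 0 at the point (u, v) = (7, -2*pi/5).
E = 5;  F = 0;  G = 49

Partials: r_u = (cos(v), sin(v), 2), r_v = (-u*sin(v), u*cos(v), 0). As functions of (u, v):
  E = r_u · r_u = 5,
  F = r_u · r_v = 0,
  G = r_v · r_v = u^2.
Evaluating at (u, v) = (7, -2*pi/5): E = 5, F = 0, G = 49.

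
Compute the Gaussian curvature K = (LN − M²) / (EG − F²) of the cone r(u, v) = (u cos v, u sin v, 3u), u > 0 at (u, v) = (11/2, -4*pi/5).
K = 0

Coefficients of the first fundamental form: E = 10, F = 0, G = u^2.
Coefficients of the second fundamental form: L = 0, M = 0, N = 3*sqrt(10)*u^2/(10*Abs(u)).
Assemble K = (LN − M²)/(EG − F²) = 0. At (u, v) = (11/2, -4*pi/5): K = 0.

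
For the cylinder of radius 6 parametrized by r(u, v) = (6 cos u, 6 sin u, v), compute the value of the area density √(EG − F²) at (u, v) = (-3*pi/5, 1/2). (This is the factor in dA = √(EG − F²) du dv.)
√(EG − F²)|_{(-3*pi/5, 1/2)} = 6

E = 36, F = 0, G = 1, so EG − F² = 36. Taking the positive square root: √(EG − F²) = 6. At (u, v) = (-3*pi/5, 1/2): 6.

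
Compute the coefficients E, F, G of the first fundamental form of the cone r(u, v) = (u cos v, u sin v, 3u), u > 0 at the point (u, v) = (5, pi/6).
E = 10;  F = 0;  G = 25

Partials: r_u = (cos(v), sin(v), 3), r_v = (-u*sin(v), u*cos(v), 0). As functions of (u, v):
  E = r_u · r_u = 10,
  F = r_u · r_v = 0,
  G = r_v · r_v = u^2.
Evaluating at (u, v) = (5, pi/6): E = 10, F = 0, G = 25.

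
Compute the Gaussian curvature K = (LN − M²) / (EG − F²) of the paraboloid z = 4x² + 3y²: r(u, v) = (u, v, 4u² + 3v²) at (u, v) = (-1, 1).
K = 48/10201

Coefficients of the first fundamental form: E = 64*u^2 + 1, F = 48*u*v, G = 36*v^2 + 1.
Coefficients of the second fundamental form: L = 8/sqrt(64*u^2 + 36*v^2 + 1), M = 0, N = 6/sqrt(64*u^2 + 36*v^2 + 1).
Assemble K = (LN − M²)/(EG − F²) = 48/(4096*u^4 + 4608*u^2*v^2 + 128*u^2 + 1296*v^4 + 72*v^2 + 1). At (u, v) = (-1, 1): K = 48/10201.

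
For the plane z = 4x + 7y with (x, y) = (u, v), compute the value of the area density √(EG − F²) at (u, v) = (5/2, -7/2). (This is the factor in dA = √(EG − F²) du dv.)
√(EG − F²)|_{(5/2, -7/2)} = sqrt(66)

E = 17, F = 28, G = 50, so EG − F² = 66. Taking the positive square root: √(EG − F²) = sqrt(66). At (u, v) = (5/2, -7/2): sqrt(66).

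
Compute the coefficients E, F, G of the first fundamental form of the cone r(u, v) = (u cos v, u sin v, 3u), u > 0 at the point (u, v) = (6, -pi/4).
E = 10;  F = 0;  G = 36

Partials: r_u = (cos(v), sin(v), 3), r_v = (-u*sin(v), u*cos(v), 0). As functions of (u, v):
  E = r_u · r_u = 10,
  F = r_u · r_v = 0,
  G = r_v · r_v = u^2.
Evaluating at (u, v) = (6, -pi/4): E = 10, F = 0, G = 36.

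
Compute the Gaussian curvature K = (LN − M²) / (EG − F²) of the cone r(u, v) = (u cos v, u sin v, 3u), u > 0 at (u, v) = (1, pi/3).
K = 0

Coefficients of the first fundamental form: E = 10, F = 0, G = u^2.
Coefficients of the second fundamental form: L = 0, M = 0, N = 3*sqrt(10)*u^2/(10*Abs(u)).
Assemble K = (LN − M²)/(EG − F²) = 0. At (u, v) = (1, pi/3): K = 0.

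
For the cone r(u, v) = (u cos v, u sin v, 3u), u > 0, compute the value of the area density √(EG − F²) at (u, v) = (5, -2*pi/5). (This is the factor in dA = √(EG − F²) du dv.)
√(EG − F²)|_{(5, -2*pi/5)} = 5*sqrt(10)

E = 10, F = 0, G = u^2, so EG − F² = 10*u^2. Taking the positive square root: √(EG − F²) = sqrt(10)*Abs(u). At (u, v) = (5, -2*pi/5): 5*sqrt(10).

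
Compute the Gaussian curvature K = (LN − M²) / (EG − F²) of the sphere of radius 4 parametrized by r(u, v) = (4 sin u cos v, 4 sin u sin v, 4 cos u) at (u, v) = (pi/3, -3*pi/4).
K = 1/16

Coefficients of the first fundamental form: E = 16, F = 0, G = 16*sin(u)^2.
Coefficients of the second fundamental form: L = -4*sin(u)/Abs(sin(u)), M = 0, N = -4*sin(u)^3/Abs(sin(u)).
Assemble K = (LN − M²)/(EG − F²) = 1/16. At (u, v) = (pi/3, -3*pi/4): K = 1/16.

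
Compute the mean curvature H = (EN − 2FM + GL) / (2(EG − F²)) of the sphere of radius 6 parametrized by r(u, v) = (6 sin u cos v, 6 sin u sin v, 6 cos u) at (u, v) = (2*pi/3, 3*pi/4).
H = -1/6

With E = 36, F = 0, G = 36*sin(u)^2, L = -6*sin(u)/Abs(sin(u)), M = 0, N = -6*sin(u)^3/Abs(sin(u)), assemble
  H = (EN − 2FM + GL) / (2(EG − F²)) = -sin(u)/(6*Abs(sin(u))).
At (u, v) = (2*pi/3, 3*pi/4): H = -1/6.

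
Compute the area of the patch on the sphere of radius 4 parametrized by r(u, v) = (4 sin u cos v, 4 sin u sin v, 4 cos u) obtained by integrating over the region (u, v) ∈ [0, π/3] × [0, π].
Area = 8*pi

Area = ∫∫ √(EG − F²) du dv with √(EG − F²) = 16*Abs(sin(u)). Integrating over [0, π/3] × [0, π] gives 8*pi.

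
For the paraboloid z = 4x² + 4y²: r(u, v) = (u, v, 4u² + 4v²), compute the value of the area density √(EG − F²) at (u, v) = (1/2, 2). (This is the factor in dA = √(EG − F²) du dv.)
√(EG − F²)|_{(1/2, 2)} = sqrt(273)

E = 64*u^2 + 1, F = 64*u*v, G = 64*v^2 + 1, so EG − F² = 64*u^2 + 64*v^2 + 1. Taking the positive square root: √(EG − F²) = sqrt(64*u^2 + 64*v^2 + 1). At (u, v) = (1/2, 2): sqrt(273).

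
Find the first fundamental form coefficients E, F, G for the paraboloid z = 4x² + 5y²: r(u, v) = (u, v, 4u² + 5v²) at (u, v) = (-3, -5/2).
E = 577;  F = 600;  G = 626

Partials: r_u = (1, 0, 8*u), r_v = (0, 1, 10*v). As functions of (u, v):
  E = r_u · r_u = 64*u^2 + 1,
  F = r_u · r_v = 80*u*v,
  G = r_v · r_v = 100*v^2 + 1.
Evaluating at (u, v) = (-3, -5/2): E = 577, F = 600, G = 626.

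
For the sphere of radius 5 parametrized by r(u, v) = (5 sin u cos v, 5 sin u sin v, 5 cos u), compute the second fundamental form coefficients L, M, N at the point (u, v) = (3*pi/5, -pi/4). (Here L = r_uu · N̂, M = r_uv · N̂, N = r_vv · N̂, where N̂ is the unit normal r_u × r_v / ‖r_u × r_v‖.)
L = -5;  M = 0;  N = -25/8 - 5*sqrt(5)/8

Compute the unit normal N̂(u, v) = (sin(u)^2*cos(v)/Abs(sin(u)), sin(u)^2*sin(v)/Abs(sin(u)), sin(2*u)/(2*Abs(sin(u)))), and the second partials r_uu, r_uv, r_vv. Take dot products:
  L(u, v) = r_uu · N̂ = -5*sin(u)/Abs(sin(u)),
  M(u, v) = r_uv · N̂ = 0,
  N(u, v) = r_vv · N̂ = -5*sin(u)^3/Abs(sin(u)).
Evaluating at (u, v) = (3*pi/5, -pi/4):
  L = -5, M = 0, N = -25/8 - 5*sqrt(5)/8.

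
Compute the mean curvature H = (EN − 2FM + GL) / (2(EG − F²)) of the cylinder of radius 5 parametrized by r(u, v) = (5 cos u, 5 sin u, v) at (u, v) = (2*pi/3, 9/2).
H = -1/10

With E = 25, F = 0, G = 1, L = -5, M = 0, N = 0, assemble
  H = (EN − 2FM + GL) / (2(EG − F²)) = -1/10.
At (u, v) = (2*pi/3, 9/2): H = -1/10.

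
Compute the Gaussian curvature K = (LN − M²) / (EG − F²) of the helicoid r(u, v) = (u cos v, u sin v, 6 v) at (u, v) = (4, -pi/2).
K = -9/676

Coefficients of the first fundamental form: E = 1, F = 0, G = u^2 + 36.
Coefficients of the second fundamental form: L = 0, M = -6/sqrt(u^2 + 36), N = 0.
Assemble K = (LN − M²)/(EG − F²) = -36/(u^2 + 36)^2. At (u, v) = (4, -pi/2): K = -9/676.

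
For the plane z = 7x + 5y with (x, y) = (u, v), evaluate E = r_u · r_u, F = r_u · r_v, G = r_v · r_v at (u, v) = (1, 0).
E = 50;  F = 35;  G = 26

Partials: r_u = (1, 0, 7), r_v = (0, 1, 5). As functions of (u, v):
  E = r_u · r_u = 50,
  F = r_u · r_v = 35,
  G = r_v · r_v = 26.
Evaluating at (u, v) = (1, 0): E = 50, F = 35, G = 26.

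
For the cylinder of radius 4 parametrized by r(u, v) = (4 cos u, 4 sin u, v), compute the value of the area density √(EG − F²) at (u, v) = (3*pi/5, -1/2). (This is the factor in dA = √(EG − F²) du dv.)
√(EG − F²)|_{(3*pi/5, -1/2)} = 4

E = 16, F = 0, G = 1, so EG − F² = 16. Taking the positive square root: √(EG − F²) = 4. At (u, v) = (3*pi/5, -1/2): 4.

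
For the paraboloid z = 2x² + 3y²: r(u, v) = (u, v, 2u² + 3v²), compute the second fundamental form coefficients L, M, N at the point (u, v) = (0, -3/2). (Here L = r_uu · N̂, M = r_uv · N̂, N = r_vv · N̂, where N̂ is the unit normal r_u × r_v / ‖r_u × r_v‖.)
L = 2*sqrt(82)/41;  M = 0;  N = 3*sqrt(82)/41

Compute the unit normal N̂(u, v) = (-4*u/sqrt(16*u^2 + 36*v^2 + 1), -6*v/sqrt(16*u^2 + 36*v^2 + 1), 1/sqrt(16*u^2 + 36*v^2 + 1)), and the second partials r_uu, r_uv, r_vv. Take dot products:
  L(u, v) = r_uu · N̂ = 4/sqrt(16*u^2 + 36*v^2 + 1),
  M(u, v) = r_uv · N̂ = 0,
  N(u, v) = r_vv · N̂ = 6/sqrt(16*u^2 + 36*v^2 + 1).
Evaluating at (u, v) = (0, -3/2):
  L = 2*sqrt(82)/41, M = 0, N = 3*sqrt(82)/41.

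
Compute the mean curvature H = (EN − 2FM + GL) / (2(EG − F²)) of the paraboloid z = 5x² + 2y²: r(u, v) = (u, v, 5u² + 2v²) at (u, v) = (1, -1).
H = 287*sqrt(13)/4563

With E = 100*u^2 + 1, F = 40*u*v, G = 16*v^2 + 1, L = 10/sqrt(100*u^2 + 16*v^2 + 1), M = 0, N = 4/sqrt(100*u^2 + 16*v^2 + 1), assemble
  H = (EN − 2FM + GL) / (2(EG − F²)) = (200*u^2 + 80*v^2 + 7)/(100*u^2 + 16*v^2 + 1)^(3/2).
At (u, v) = (1, -1): H = 287*sqrt(13)/4563.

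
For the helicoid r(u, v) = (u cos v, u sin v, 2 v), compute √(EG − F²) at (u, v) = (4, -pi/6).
√(EG − F²)|_{(4, -pi/6)} = 2*sqrt(5)

E = 1, F = 0, G = u^2 + 4; EG − F² = u^2 + 4; √(EG − F²) = sqrt(u^2 + 4). At the given point: 2*sqrt(5).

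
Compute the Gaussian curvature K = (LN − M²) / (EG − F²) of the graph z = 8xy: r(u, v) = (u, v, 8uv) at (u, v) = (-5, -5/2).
K = -64/4004001

Coefficients of the first fundamental form: E = 64*v^2 + 1, F = 64*u*v, G = 64*u^2 + 1.
Coefficients of the second fundamental form: L = 0, M = 8/sqrt(64*u^2 + 64*v^2 + 1), N = 0.
Assemble K = (LN − M²)/(EG − F²) = -64/(4096*u^4 + 8192*u^2*v^2 + 128*u^2 + 4096*v^4 + 128*v^2 + 1). At (u, v) = (-5, -5/2): K = -64/4004001.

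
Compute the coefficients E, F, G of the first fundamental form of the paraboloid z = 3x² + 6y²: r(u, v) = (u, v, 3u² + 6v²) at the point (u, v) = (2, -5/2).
E = 145;  F = -360;  G = 901

Partials: r_u = (1, 0, 6*u), r_v = (0, 1, 12*v). As functions of (u, v):
  E = r_u · r_u = 36*u^2 + 1,
  F = r_u · r_v = 72*u*v,
  G = r_v · r_v = 144*v^2 + 1.
Evaluating at (u, v) = (2, -5/2): E = 145, F = -360, G = 901.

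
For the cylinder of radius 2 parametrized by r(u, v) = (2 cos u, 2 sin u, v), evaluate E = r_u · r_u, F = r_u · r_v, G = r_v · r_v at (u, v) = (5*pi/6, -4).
E = 4;  F = 0;  G = 1

Partials: r_u = (-2*sin(u), 2*cos(u), 0), r_v = (0, 0, 1). As functions of (u, v):
  E = r_u · r_u = 4,
  F = r_u · r_v = 0,
  G = r_v · r_v = 1.
Evaluating at (u, v) = (5*pi/6, -4): E = 4, F = 0, G = 1.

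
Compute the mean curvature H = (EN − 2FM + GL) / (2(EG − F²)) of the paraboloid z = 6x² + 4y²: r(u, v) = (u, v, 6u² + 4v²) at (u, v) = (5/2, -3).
H = 7066*sqrt(1477)/2181529

With E = 144*u^2 + 1, F = 96*u*v, G = 64*v^2 + 1, L = 12/sqrt(144*u^2 + 64*v^2 + 1), M = 0, N = 8/sqrt(144*u^2 + 64*v^2 + 1), assemble
  H = (EN − 2FM + GL) / (2(EG − F²)) = 2*(288*u^2 + 192*v^2 + 5)/(144*u^2 + 64*v^2 + 1)^(3/2).
At (u, v) = (5/2, -3): H = 7066*sqrt(1477)/2181529.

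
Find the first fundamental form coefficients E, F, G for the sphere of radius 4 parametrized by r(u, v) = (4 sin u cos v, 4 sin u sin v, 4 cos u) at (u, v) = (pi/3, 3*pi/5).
E = 16;  F = 0;  G = 12

Partials: r_u = (4*cos(u)*cos(v), 4*sin(v)*cos(u), -4*sin(u)), r_v = (-4*sin(u)*sin(v), 4*sin(u)*cos(v), 0). As functions of (u, v):
  E = r_u · r_u = 16,
  F = r_u · r_v = 0,
  G = r_v · r_v = 16*sin(u)^2.
Evaluating at (u, v) = (pi/3, 3*pi/5): E = 16, F = 0, G = 12.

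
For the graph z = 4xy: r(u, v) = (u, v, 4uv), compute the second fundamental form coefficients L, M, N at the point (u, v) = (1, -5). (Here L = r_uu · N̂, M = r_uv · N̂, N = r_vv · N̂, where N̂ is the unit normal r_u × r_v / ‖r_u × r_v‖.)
L = 0;  M = 4*sqrt(417)/417;  N = 0

Compute the unit normal N̂(u, v) = (-4*v/sqrt(16*u^2 + 16*v^2 + 1), -4*u/sqrt(16*u^2 + 16*v^2 + 1), 1/sqrt(16*u^2 + 16*v^2 + 1)), and the second partials r_uu, r_uv, r_vv. Take dot products:
  L(u, v) = r_uu · N̂ = 0,
  M(u, v) = r_uv · N̂ = 4/sqrt(16*u^2 + 16*v^2 + 1),
  N(u, v) = r_vv · N̂ = 0.
Evaluating at (u, v) = (1, -5):
  L = 0, M = 4*sqrt(417)/417, N = 0.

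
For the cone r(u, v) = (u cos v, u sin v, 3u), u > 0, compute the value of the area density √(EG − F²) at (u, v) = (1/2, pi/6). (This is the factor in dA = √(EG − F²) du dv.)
√(EG − F²)|_{(1/2, pi/6)} = sqrt(10)/2

E = 10, F = 0, G = u^2, so EG − F² = 10*u^2. Taking the positive square root: √(EG − F²) = sqrt(10)*Abs(u). At (u, v) = (1/2, pi/6): sqrt(10)/2.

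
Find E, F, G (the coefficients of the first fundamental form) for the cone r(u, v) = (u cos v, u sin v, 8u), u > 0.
E = 65;  F = 0;  G = u^2

Compute partials: r_u = (cos(v), sin(v), 8), r_v = (-u*sin(v), u*cos(v), 0). Then
  E = r_u · r_u = 65,
  F = r_u · r_v = 0,
  G = r_v · r_v = u^2.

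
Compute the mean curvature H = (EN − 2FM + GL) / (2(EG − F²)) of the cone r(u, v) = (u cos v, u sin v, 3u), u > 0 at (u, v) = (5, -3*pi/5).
H = 3*sqrt(10)/100

With E = 10, F = 0, G = u^2, L = 0, M = 0, N = 3*sqrt(10)*u^2/(10*Abs(u)), assemble
  H = (EN − 2FM + GL) / (2(EG − F²)) = 3*sqrt(10)/(20*Abs(u)).
At (u, v) = (5, -3*pi/5): H = 3*sqrt(10)/100.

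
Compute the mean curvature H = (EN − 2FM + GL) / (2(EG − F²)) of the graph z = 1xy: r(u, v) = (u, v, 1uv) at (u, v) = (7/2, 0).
H = 0

With E = v^2 + 1, F = u*v, G = u^2 + 1, L = 0, M = 1/sqrt(u^2 + v^2 + 1), N = 0, assemble
  H = (EN − 2FM + GL) / (2(EG − F²)) = -u*v/(u^2 + v^2 + 1)^(3/2).
At (u, v) = (7/2, 0): H = 0.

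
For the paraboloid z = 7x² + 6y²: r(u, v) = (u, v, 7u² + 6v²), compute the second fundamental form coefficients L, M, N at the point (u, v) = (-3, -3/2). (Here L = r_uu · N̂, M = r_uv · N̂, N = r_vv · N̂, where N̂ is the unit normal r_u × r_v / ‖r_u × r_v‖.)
L = 14*sqrt(2089)/2089;  M = 0;  N = 12*sqrt(2089)/2089

Compute the unit normal N̂(u, v) = (-14*u/sqrt(196*u^2 + 144*v^2 + 1), -12*v/sqrt(196*u^2 + 144*v^2 + 1), 1/sqrt(196*u^2 + 144*v^2 + 1)), and the second partials r_uu, r_uv, r_vv. Take dot products:
  L(u, v) = r_uu · N̂ = 14/sqrt(196*u^2 + 144*v^2 + 1),
  M(u, v) = r_uv · N̂ = 0,
  N(u, v) = r_vv · N̂ = 12/sqrt(196*u^2 + 144*v^2 + 1).
Evaluating at (u, v) = (-3, -3/2):
  L = 14*sqrt(2089)/2089, M = 0, N = 12*sqrt(2089)/2089.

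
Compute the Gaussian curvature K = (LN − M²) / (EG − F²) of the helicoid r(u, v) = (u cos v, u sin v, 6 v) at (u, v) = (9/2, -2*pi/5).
K = -64/5625

Coefficients of the first fundamental form: E = 1, F = 0, G = u^2 + 36.
Coefficients of the second fundamental form: L = 0, M = -6/sqrt(u^2 + 36), N = 0.
Assemble K = (LN − M²)/(EG − F²) = -36/(u^2 + 36)^2. At (u, v) = (9/2, -2*pi/5): K = -64/5625.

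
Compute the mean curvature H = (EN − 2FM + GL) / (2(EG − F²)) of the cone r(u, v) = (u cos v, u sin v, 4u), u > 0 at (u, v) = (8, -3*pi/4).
H = sqrt(17)/68

With E = 17, F = 0, G = u^2, L = 0, M = 0, N = 4*sqrt(17)*u^2/(17*Abs(u)), assemble
  H = (EN − 2FM + GL) / (2(EG − F²)) = 2*sqrt(17)/(17*Abs(u)).
At (u, v) = (8, -3*pi/4): H = sqrt(17)/68.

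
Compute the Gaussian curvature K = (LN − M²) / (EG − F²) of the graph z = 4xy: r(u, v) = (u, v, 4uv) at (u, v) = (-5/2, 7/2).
K = -16/88209

Coefficients of the first fundamental form: E = 16*v^2 + 1, F = 16*u*v, G = 16*u^2 + 1.
Coefficients of the second fundamental form: L = 0, M = 4/sqrt(16*u^2 + 16*v^2 + 1), N = 0.
Assemble K = (LN − M²)/(EG − F²) = -16/(256*u^4 + 512*u^2*v^2 + 32*u^2 + 256*v^4 + 32*v^2 + 1). At (u, v) = (-5/2, 7/2): K = -16/88209.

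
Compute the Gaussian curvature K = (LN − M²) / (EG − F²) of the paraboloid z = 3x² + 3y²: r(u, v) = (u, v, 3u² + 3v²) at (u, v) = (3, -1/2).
K = 9/27889

Coefficients of the first fundamental form: E = 36*u^2 + 1, F = 36*u*v, G = 36*v^2 + 1.
Coefficients of the second fundamental form: L = 6/sqrt(36*u^2 + 36*v^2 + 1), M = 0, N = 6/sqrt(36*u^2 + 36*v^2 + 1).
Assemble K = (LN − M²)/(EG − F²) = 36/(1296*u^4 + 2592*u^2*v^2 + 72*u^2 + 1296*v^4 + 72*v^2 + 1). At (u, v) = (3, -1/2): K = 9/27889.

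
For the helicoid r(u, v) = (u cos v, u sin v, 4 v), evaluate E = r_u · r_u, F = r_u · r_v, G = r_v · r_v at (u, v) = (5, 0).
E = 1;  F = 0;  G = 41

Partials: r_u = (cos(v), sin(v), 0), r_v = (-u*sin(v), u*cos(v), 4). As functions of (u, v):
  E = r_u · r_u = 1,
  F = r_u · r_v = 0,
  G = r_v · r_v = u^2 + 16.
Evaluating at (u, v) = (5, 0): E = 1, F = 0, G = 41.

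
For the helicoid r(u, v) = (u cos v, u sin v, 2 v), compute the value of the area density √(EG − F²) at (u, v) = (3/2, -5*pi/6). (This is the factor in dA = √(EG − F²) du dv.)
√(EG − F²)|_{(3/2, -5*pi/6)} = 5/2

E = 1, F = 0, G = u^2 + 4, so EG − F² = u^2 + 4. Taking the positive square root: √(EG − F²) = sqrt(u^2 + 4). At (u, v) = (3/2, -5*pi/6): 5/2.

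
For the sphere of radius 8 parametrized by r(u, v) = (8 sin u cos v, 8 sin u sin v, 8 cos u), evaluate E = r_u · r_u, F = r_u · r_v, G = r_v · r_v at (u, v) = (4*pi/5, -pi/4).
E = 64;  F = 0;  G = 40 - 8*sqrt(5)

Partials: r_u = (8*cos(u)*cos(v), 8*sin(v)*cos(u), -8*sin(u)), r_v = (-8*sin(u)*sin(v), 8*sin(u)*cos(v), 0). As functions of (u, v):
  E = r_u · r_u = 64,
  F = r_u · r_v = 0,
  G = r_v · r_v = 64*sin(u)^2.
Evaluating at (u, v) = (4*pi/5, -pi/4): E = 64, F = 0, G = 40 - 8*sqrt(5).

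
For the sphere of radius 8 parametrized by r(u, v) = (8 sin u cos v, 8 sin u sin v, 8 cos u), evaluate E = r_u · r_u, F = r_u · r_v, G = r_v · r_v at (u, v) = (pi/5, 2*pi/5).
E = 64;  F = 0;  G = 40 - 8*sqrt(5)

Partials: r_u = (8*cos(u)*cos(v), 8*sin(v)*cos(u), -8*sin(u)), r_v = (-8*sin(u)*sin(v), 8*sin(u)*cos(v), 0). As functions of (u, v):
  E = r_u · r_u = 64,
  F = r_u · r_v = 0,
  G = r_v · r_v = 64*sin(u)^2.
Evaluating at (u, v) = (pi/5, 2*pi/5): E = 64, F = 0, G = 40 - 8*sqrt(5).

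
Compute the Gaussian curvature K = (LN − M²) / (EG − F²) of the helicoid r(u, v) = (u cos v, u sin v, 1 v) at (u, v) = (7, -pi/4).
K = -1/2500

Coefficients of the first fundamental form: E = 1, F = 0, G = u^2 + 1.
Coefficients of the second fundamental form: L = 0, M = -1/sqrt(u^2 + 1), N = 0.
Assemble K = (LN − M²)/(EG − F²) = -1/(u^2 + 1)^2. At (u, v) = (7, -pi/4): K = -1/2500.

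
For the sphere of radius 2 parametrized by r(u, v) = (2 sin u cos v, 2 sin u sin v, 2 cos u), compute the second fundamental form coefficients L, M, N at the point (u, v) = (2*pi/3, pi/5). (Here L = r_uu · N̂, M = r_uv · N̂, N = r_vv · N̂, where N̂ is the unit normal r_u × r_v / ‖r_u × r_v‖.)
L = -2;  M = 0;  N = -3/2

Compute the unit normal N̂(u, v) = (sin(u)^2*cos(v)/Abs(sin(u)), sin(u)^2*sin(v)/Abs(sin(u)), sin(2*u)/(2*Abs(sin(u)))), and the second partials r_uu, r_uv, r_vv. Take dot products:
  L(u, v) = r_uu · N̂ = -2*sin(u)/Abs(sin(u)),
  M(u, v) = r_uv · N̂ = 0,
  N(u, v) = r_vv · N̂ = -2*sin(u)^3/Abs(sin(u)).
Evaluating at (u, v) = (2*pi/3, pi/5):
  L = -2, M = 0, N = -3/2.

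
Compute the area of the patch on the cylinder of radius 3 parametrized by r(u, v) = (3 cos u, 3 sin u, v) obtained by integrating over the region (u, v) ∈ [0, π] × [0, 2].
Area = 6*pi

Area = ∫∫ √(EG − F²) du dv with √(EG − F²) = 3. Integrating over [0, π] × [0, 2] gives 6*pi.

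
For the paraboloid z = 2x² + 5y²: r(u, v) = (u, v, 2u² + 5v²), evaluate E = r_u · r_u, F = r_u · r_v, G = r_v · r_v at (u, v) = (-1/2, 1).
E = 5;  F = -20;  G = 101

Partials: r_u = (1, 0, 4*u), r_v = (0, 1, 10*v). As functions of (u, v):
  E = r_u · r_u = 16*u^2 + 1,
  F = r_u · r_v = 40*u*v,
  G = r_v · r_v = 100*v^2 + 1.
Evaluating at (u, v) = (-1/2, 1): E = 5, F = -20, G = 101.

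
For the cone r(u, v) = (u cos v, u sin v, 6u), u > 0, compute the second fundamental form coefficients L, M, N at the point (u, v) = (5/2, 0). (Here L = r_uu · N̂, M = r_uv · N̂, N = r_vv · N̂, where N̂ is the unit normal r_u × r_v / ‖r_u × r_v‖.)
L = 0;  M = 0;  N = 15*sqrt(37)/37

Compute the unit normal N̂(u, v) = (-6*sqrt(37)*u*cos(v)/(37*Abs(u)), -6*sqrt(37)*u*sin(v)/(37*Abs(u)), sqrt(37)*u/(37*Abs(u))), and the second partials r_uu, r_uv, r_vv. Take dot products:
  L(u, v) = r_uu · N̂ = 0,
  M(u, v) = r_uv · N̂ = 0,
  N(u, v) = r_vv · N̂ = 6*sqrt(37)*u^2/(37*Abs(u)).
Evaluating at (u, v) = (5/2, 0):
  L = 0, M = 0, N = 15*sqrt(37)/37.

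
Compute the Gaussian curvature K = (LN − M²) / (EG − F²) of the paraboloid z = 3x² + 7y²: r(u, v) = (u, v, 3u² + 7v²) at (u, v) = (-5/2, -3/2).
K = 84/444889

Coefficients of the first fundamental form: E = 36*u^2 + 1, F = 84*u*v, G = 196*v^2 + 1.
Coefficients of the second fundamental form: L = 6/sqrt(36*u^2 + 196*v^2 + 1), M = 0, N = 14/sqrt(36*u^2 + 196*v^2 + 1).
Assemble K = (LN − M²)/(EG − F²) = 84/(1296*u^4 + 14112*u^2*v^2 + 72*u^2 + 38416*v^4 + 392*v^2 + 1). At (u, v) = (-5/2, -3/2): K = 84/444889.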